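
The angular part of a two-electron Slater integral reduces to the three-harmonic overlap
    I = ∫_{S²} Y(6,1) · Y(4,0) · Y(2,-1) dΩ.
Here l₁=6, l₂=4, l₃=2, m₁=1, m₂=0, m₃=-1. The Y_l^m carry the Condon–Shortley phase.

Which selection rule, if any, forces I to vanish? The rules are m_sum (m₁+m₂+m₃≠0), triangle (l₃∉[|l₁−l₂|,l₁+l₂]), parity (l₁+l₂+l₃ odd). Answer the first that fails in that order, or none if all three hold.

none

azimuthal sum: 1 + 0 − 1 = 0  ✓
2 ≤ 2 ≤ 10 (triangle on l)  ✓
L = 6 + 4 + 2 = 12 (even)  ✓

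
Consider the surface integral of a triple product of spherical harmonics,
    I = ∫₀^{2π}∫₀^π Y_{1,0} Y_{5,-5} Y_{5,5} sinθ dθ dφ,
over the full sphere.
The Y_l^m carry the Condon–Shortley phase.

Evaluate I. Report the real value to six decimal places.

Σlᵢ=11 odd — θ-integrand is odd under cosθ→−cosθ; I=0

0.000000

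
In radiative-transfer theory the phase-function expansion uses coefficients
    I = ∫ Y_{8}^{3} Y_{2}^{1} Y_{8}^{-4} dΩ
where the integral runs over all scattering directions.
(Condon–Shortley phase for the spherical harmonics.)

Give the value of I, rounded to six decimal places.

Checks pass: Σm=0; 18 even; l₃=8∈[6,10].
(2·8+1)(2·2+1)(2·8+1) = 1445
Δ: 2! 14! 2! / 19! → 1/348840
sum: t=0:+1/116121600 t=1:−1/25401600 t=2:+1/116121600 = -1/45158400
3j²(8 2 8; 0 0 0) = Δ·Π!·Σ² = 24/1615  (sign -1)
sum: t=1:−1/174182400 t=2:+1/479001600 = -1/273715200
3j²(8 2 8; 3 1 -4) = Δ·Π!·Σ² = 49/3876  (sign -1)
combine: 4πI² = 1445·24/1615·49/3876 = 98/361
take √, sign +1: I = 0.14697873

0.146979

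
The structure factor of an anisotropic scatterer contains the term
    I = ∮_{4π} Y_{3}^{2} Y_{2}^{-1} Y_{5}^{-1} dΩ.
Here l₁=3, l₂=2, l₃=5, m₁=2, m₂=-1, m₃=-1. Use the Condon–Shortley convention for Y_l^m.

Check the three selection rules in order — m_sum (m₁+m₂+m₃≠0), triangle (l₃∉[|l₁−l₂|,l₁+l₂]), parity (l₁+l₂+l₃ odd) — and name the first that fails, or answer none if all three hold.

none

azimuthal sum: 2 − 1 − 1 = 0  ✓
1 ≤ 5 ≤ 5 (triangle on l)  ✓
L = 3 + 2 + 5 = 10 (even)  ✓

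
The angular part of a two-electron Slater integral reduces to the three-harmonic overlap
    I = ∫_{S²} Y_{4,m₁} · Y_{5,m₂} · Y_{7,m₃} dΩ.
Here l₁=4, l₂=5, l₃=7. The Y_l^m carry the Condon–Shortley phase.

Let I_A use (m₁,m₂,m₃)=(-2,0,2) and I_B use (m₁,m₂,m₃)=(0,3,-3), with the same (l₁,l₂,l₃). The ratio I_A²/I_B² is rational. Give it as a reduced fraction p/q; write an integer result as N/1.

Same 4,5,7: normalisation and zero-m 3j drop out of the ratio.
A: Δ: 2! 6! 8! / 17! → 1/6126120; sum: t=0:+1/1036800 t=1:−1/69120 t=2:+1/69120 = 1/1036800; 3j²(4 5 7; -2 0 2) = Δ·Π!·Σ² = 1/7293  (sign -1)
B: Δ: 2! 6! 8! / 17! → 1/6126120; sum: t=0:+1/3870720 t=1:−1/181440 t=2:+1/138240 = 23/11612160; 3j²(4 5 7; 0 3 -3) = Δ·Π!·Σ² = 529/204204  (sign +1)
I_A²/I_B² = (1/7293)/(529/204204) = 28/529

28/529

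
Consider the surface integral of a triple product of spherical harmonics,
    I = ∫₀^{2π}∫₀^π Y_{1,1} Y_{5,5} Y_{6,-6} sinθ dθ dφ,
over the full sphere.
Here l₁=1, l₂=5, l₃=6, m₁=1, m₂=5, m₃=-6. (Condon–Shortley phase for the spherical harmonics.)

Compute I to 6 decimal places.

Checks pass: Σm=0; 12 even; l₃=6∈[4,6].
(2·1+1)(2·5+1)(2·6+1) = 429
Δ: 0! 2! 10! / 13! → 1/858
sum: t=0:+1/14400 = 1/14400
3j²(1 5 6; 0 0 0) = Δ·Π!·Σ² = 6/143  (sign +1)
sum: t=0:+1/7257600 = 1/7257600
3j²(1 5 6; 1 5 -6) = Δ·Π!·Σ² = 1/13  (sign +1)
combine: 4πI² = 429·6/143·1/13 = 18/13
take √, sign +1: I = 0.33194004

0.331940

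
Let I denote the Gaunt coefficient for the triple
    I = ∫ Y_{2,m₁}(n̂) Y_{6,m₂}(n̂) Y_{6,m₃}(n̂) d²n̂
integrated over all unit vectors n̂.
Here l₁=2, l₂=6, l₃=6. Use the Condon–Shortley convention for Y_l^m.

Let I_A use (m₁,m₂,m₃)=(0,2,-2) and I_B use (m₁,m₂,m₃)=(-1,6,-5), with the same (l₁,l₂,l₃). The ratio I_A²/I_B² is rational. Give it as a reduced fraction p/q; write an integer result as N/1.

50/121

l's match ⇒ only the (l;m) 3-j factors differ between A and B.
A: triangle coeff Δ(2,6,6) = 1/90090; Σ_t [0,2]: t=0:+1/322560 t=1:−1/30240 t=2:+1/69120 = -1/64512; (3j)²=10/1001 [(2 6 6; 0 2 -2)], sign=-1
B: triangle coeff Δ(2,6,6) = 1/90090; Σ_t [2,2]: t=2:+1/7257600 = 1/7257600; (3j)²=11/455 [(2 6 6; -1 6 -5)], sign=-1
I_A²/I_B² = (10/1001)/(11/455) = 50/121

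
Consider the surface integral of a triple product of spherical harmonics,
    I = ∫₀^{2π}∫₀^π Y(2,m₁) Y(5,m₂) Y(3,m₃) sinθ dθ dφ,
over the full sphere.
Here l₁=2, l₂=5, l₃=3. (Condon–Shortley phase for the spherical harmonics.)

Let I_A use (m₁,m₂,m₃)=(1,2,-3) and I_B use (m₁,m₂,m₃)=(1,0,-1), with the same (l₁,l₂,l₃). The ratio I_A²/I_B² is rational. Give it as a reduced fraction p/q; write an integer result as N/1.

7/50

Shared (l₁,l₂,l₃)=(2,5,3): N and (l;000)² cancel in I_A²/I_B².
A: Δ = 4!·0!·6!/11! = 1/2310; Racah Σ t=1..1: t=1:−1/4320 = -1/4320; ⇒ 3j(2 5 3; 1 2 -3)² = 1/330, sgn -1
B: Δ = 4!·0!·6!/11! = 1/2310; Racah Σ t=1..1: t=1:−1/288 = -1/288; ⇒ 3j(2 5 3; 1 0 -1)² = 5/231, sgn -1
I_A²/I_B² = (1/330)/(5/231) = 7/50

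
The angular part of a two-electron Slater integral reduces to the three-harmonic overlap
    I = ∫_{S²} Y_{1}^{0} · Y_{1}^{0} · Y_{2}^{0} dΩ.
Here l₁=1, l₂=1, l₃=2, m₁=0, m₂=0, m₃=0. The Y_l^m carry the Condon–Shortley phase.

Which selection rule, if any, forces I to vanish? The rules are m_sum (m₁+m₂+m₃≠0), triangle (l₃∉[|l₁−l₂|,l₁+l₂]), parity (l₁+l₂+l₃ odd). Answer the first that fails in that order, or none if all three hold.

m₁+m₂+m₃ = 0 + 0 + 0 = 0  ✓
triangle: |1−1|=0 ≤ l₃=2 ≤ 1+1=2  ✓
parity: l₁+l₂+l₃ = 4 is even  ✓

none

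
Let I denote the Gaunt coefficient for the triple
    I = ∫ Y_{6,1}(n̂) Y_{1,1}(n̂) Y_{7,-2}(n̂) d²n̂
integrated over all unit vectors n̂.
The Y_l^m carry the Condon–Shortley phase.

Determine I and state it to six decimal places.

Checks pass: Σm=0; 14 even; l₃=7∈[5,7].
(2·6+1)(2·1+1)(2·7+1) = 585
Δ: 0! 12! 2! / 15! → 1/1365
sum: t=0:+1/518400 = 1/518400
3j²(6 1 7; 0 0 0) = Δ·Π!·Σ² = 7/195  (sign -1)
sum: t=0:+1/1209600 = 1/1209600
3j²(6 1 7; 1 1 -2) = Δ·Π!·Σ² = 12/455  (sign -1)
combine: 4πI² = 585·7/195·12/455 = 36/65
take √, sign +1: I = 0.20993732

0.209937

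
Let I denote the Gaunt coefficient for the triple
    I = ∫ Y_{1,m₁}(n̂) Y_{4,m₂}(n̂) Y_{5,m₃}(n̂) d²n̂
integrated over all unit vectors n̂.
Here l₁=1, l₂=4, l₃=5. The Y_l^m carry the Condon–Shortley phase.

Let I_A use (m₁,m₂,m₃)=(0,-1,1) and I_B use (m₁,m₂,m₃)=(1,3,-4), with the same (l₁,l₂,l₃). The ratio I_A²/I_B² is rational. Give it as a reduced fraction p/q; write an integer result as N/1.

l's match ⇒ only the (l;m) 3-j factors differ between A and B.
A: triangle coeff Δ(1,4,5) = 1/495; Σ_t [0,0]: t=0:+1/720 = 1/720; (3j)²=8/165 [(1 4 5; 0 -1 1)], sign=+1
B: triangle coeff Δ(1,4,5) = 1/495; Σ_t [0,0]: t=0:+1/10080 = 1/10080; (3j)²=4/55 [(1 4 5; 1 3 -4)], sign=-1
I_A²/I_B² = (8/165)/(4/55) = 2/3

2/3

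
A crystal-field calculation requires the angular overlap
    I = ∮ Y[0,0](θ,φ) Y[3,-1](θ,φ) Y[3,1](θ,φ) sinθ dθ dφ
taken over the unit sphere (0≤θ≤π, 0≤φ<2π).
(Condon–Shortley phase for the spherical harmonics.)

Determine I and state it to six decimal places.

-0.282095

m-sum 0 ✓  L=6 even ✓  3≤3≤3 ✓
Π(2lᵢ+1) = 1×7×7 = 49
triangle coeff Δ(0,3,3) = 1/7
Σ_t [0,0]: t=0:+1/36 = 1/36
(3j)²=1/7 [(0 3 3; 0 0 0)], sign=-1
Σ_t [0,0]: t=0:+1/48 = 1/48
(3j)²=1/7 [(0 3 3; 0 -1 1)], sign=+1
⇒ 4πI² = 1/1
I = (-1)√(1/1/(4π)) = -0.28209479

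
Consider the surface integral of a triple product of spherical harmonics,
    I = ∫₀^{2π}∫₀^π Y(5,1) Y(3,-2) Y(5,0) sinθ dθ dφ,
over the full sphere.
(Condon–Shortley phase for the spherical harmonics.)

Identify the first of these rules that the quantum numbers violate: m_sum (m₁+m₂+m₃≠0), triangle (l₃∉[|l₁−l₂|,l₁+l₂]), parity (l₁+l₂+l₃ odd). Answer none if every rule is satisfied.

m₁+m₂+m₃ = 1 − 2 + 0 = -1  ✗
triangle: |5−3|=2 ≤ l₃=5 ≤ 5+3=8
parity: l₁+l₂+l₃ = 13 is odd

m_sum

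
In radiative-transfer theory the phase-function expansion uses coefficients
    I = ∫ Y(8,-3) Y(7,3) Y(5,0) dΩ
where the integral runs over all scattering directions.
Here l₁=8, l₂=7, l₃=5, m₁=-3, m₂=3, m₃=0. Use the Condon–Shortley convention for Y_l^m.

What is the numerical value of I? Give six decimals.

Checks pass: Σm=0; 20 even; l₃=5∈[1,15].
(2·8+1)(2·7+1)(2·5+1) = 2805
Δ: 10! 6! 4! / 21! → 1/814773960
sum: t=3:−1/87091200 t=4:+1/4976640 t=5:−1/2073600 t=6:+1/4976640 t=7:−1/87091200 = -1/9676800
3j²(8 7 5; 0 0 0) = Δ·Π!·Σ² = 360/46189  (sign +1)
sum: t=6:+1/49766400 t=7:−1/8709120 t=8:+1/11612160 t=9:−1/104509440 t=10:+1/10450944000 = -1/55296000
3j²(8 7 5; -3 3 0) = Δ·Π!·Σ² = 81/33592  (sign +1)
combine: 4πI² = 2805·360/46189·81/33592 = 54675/1037153
take √, sign +1: I = 0.06476913

0.064769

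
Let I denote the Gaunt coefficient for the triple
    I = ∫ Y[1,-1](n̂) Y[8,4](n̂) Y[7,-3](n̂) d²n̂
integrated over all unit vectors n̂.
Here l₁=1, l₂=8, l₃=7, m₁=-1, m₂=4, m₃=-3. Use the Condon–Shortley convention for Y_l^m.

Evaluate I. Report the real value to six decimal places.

0.248575

Checks pass: Σm=0; 16 even; l₃=7∈[7,9].
(2·1+1)(2·8+1)(2·7+1) = 765
Δ: 2! 0! 14! / 17! → 1/2040
sum: t=1:−1/25401600 = -1/25401600
3j²(1 8 7; 0 0 0) = Δ·Π!·Σ² = 8/255  (sign +1)
sum: t=2:+1/174182400 = 1/174182400
3j²(1 8 7; -1 4 -3) = Δ·Π!·Σ² = 11/340  (sign +1)
combine: 4πI² = 765·8/255·11/340 = 66/85
take √, sign +1: I = 0.24857507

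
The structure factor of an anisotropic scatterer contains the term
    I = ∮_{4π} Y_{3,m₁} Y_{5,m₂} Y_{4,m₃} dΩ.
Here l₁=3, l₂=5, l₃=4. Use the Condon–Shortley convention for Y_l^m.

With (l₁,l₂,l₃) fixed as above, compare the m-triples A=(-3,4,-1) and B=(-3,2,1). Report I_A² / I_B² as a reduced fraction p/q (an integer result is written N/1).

27/25

l's match ⇒ only the (l;m) 3-j factors differ between A and B.
A: triangle coeff Δ(3,5,4) = 1/180180; Σ_t [4,4]: t=4:+1/5760 = 1/5760; (3j)²=9/286 [(3 5 4; -3 4 -1)], sign=-1
B: triangle coeff Δ(3,5,4) = 1/180180; Σ_t [4,4]: t=4:+1/1728 = 1/1728; (3j)²=25/858 [(3 5 4; -3 2 1)], sign=-1
I_A²/I_B² = (9/286)/(25/858) = 27/25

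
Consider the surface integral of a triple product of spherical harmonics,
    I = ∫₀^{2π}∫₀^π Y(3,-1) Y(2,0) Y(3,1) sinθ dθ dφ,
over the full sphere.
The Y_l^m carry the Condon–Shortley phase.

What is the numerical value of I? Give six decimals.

Rules hold: Σm=0, L=8 even, 1≤3≤5.
N = 7·5·7 = 245
Δ = 2!·4!·2!/9! = 1/3780
Racah Σ t=0..2: t=0:+1/24 t=1:−1/4 t=2:+1/24 = -1/6
⇒ 3j(3 2 3; 0 0 0)² = 4/105, sgn +1
Racah Σ t=0..2: t=0:+1/96 t=1:−1/6 t=2:+1/16 = -3/32
⇒ 3j(3 2 3; -1 0 1)² = 3/140, sgn -1
4πI² = N·(3j₀)²·(3jₘ)² = 1/5
I = -1·√(0.2/4π) = -0.12615663

-0.126157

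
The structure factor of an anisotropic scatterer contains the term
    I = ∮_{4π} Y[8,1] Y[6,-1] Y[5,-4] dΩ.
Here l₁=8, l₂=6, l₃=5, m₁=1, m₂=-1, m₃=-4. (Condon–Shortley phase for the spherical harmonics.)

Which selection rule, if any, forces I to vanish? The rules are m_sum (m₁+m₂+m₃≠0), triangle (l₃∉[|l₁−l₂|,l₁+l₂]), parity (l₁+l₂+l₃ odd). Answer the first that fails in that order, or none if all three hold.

m_sum

Σmᵢ = -4  ✗
l₃∈[|l₁−l₂|,l₁+l₂]=[2,14], have l₃=5
Σlᵢ = 19 ⇒ odd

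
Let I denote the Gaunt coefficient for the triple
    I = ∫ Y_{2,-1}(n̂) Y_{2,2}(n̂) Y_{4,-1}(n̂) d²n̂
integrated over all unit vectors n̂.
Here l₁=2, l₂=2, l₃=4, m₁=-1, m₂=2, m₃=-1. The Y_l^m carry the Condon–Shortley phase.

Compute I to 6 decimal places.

-0.090112

m-sum 0 ✓  L=8 even ✓  0≤4≤4 ✓
Π(2lᵢ+1) = 5×5×9 = 225
triangle coeff Δ(2,2,4) = 1/630
Σ_t [0,0]: t=0:+1/16 = 1/16
(3j)²=2/35 [(2 2 4; 0 0 0)], sign=+1
Σ_t [0,0]: t=0:+1/144 = 1/144
(3j)²=1/126 [(2 2 4; -1 2 -1)], sign=-1
⇒ 4πI² = 5/49
I = (-1)√(5/49/(4π)) = -0.09011188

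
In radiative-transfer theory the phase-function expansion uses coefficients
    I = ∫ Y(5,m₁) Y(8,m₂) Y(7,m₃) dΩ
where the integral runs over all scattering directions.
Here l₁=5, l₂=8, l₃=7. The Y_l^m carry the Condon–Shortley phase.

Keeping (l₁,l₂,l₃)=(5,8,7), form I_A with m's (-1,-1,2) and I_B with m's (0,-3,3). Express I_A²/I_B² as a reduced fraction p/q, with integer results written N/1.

l's match ⇒ only the (l;m) 3-j factors differ between A and B.
A: triangle coeff Δ(5,8,7) = 1/814773960; Σ_t [2,6]: t=2:+1/16588800 t=3:−1/3732480 t=4:+1/5806080 t=5:−1/58060800 t=6:+1/6270566400 = -47/895795200; (3j)²=15463/3325608 [(5 8 7; -1 -1 2)], sign=+1
B: triangle coeff Δ(5,8,7) = 1/814773960; Σ_t [1,5]: t=1:−1/49766400 t=2:+1/8709120 t=3:−1/11612160 t=4:+1/104509440 t=5:−1/10450944000 = 1/55296000; (3j)²=81/33592 [(5 8 7; 0 -3 3)], sign=+1
I_A²/I_B² = (15463/3325608)/(81/33592) = 15463/8019

15463/8019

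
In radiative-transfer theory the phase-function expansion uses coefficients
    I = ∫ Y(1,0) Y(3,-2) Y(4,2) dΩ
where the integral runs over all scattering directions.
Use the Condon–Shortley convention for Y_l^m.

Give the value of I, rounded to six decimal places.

m-sum 0 ✓  L=8 even ✓  2≤4≤4 ✓
Π(2lᵢ+1) = 3×7×9 = 189
triangle coeff Δ(1,3,4) = 1/252
Σ_t [0,0]: t=0:+1/36 = 1/36
(3j)²=4/63 [(1 3 4; 0 0 0)], sign=+1
Σ_t [0,0]: t=0:+1/120 = 1/120
(3j)²=1/21 [(1 3 4; 0 -2 2)], sign=+1
⇒ 4πI² = 4/7
I = (+1)√(4/7/(4π)) = 0.21324362

0.213244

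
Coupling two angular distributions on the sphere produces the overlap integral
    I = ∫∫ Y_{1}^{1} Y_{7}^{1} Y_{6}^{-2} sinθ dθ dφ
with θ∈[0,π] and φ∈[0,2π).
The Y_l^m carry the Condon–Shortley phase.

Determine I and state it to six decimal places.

Checks pass: Σm=0; 14 even; l₃=6∈[6,8].
(2·1+1)(2·7+1)(2·6+1) = 585
Δ: 2! 0! 12! / 15! → 1/1365
sum: t=1:−1/518400 = -1/518400
3j²(1 7 6; 0 0 0) = Δ·Π!·Σ² = 7/195  (sign -1)
sum: t=0:+1/1935360 = 1/1935360
3j²(1 7 6; 1 1 -2) = Δ·Π!·Σ² = 1/91  (sign +1)
combine: 4πI² = 585·7/195·1/91 = 3/13
take √, sign -1: I = -0.13551395

-0.135514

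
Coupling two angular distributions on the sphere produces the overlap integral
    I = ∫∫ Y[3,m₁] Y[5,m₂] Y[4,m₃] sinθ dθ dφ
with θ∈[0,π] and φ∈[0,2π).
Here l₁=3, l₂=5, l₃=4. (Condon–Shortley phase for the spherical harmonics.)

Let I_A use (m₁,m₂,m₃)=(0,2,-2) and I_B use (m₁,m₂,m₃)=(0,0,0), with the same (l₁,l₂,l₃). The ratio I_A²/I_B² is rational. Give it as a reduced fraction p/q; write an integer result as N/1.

Shared (l₁,l₂,l₃)=(3,5,4): N and (l;000)² cancel in I_A²/I_B².
A: Δ = 4!·2!·6!/13! = 1/180180; Racah Σ t=1..3: t=1:−1/8640 t=2:+1/480 t=3:−1/576 = 1/4320; ⇒ 3j(3 5 4; 0 2 -2)² = 1/2145, sgn +1
B: Δ = 4!·2!·6!/13! = 1/180180; Racah Σ t=1..3: t=1:−1/576 t=2:+1/144 t=3:−1/576 = 1/288; ⇒ 3j(3 5 4; 0 0 0)² = 20/1001, sgn +1
I_A²/I_B² = (1/2145)/(20/1001) = 7/300

7/300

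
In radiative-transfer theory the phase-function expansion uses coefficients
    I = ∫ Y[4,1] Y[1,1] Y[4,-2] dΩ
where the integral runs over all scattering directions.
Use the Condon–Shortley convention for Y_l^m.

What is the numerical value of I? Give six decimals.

0.000000

Σlᵢ=9 odd — θ-integrand is odd under cosθ→−cosθ; I=0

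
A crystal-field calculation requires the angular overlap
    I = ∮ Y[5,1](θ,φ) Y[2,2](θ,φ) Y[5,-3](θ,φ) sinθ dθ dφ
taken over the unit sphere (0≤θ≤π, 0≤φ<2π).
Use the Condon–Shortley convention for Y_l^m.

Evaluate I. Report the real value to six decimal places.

0.171169

Rules hold: Σm=0, L=12 even, 3≤5≤7.
N = 11·5·11 = 605
Δ = 2!·8!·2!/13! = 1/38610
Racah Σ t=0..2: t=0:+1/2880 t=1:−1/576 t=2:+1/2880 = -1/960
⇒ 3j(5 2 5; 0 0 0)² = 10/429, sgn +1
Racah Σ t=2..2: t=2:+1/5760 = 1/5760
⇒ 3j(5 2 5; 1 2 -3)² = 56/2145, sgn +1
4πI² = N·(3j₀)²·(3jₘ)² = 560/1521
I = +1·√(0.368179/4π) = 0.17116875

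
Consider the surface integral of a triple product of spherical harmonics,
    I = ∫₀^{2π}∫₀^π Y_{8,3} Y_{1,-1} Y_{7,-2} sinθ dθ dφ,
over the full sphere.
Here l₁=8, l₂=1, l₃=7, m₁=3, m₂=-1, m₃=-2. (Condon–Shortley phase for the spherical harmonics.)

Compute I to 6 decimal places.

Rules hold: Σm=0, L=16 even, 7≤7≤9.
N = 17·3·15 = 765
Δ = 2!·14!·0!/17! = 1/2040
Racah Σ t=1..1: t=1:−1/25401600 = -1/25401600
⇒ 3j(8 1 7; 0 0 0)² = 8/255, sgn +1
Racah Σ t=0..0: t=0:+1/87091200 = 1/87091200
⇒ 3j(8 1 7; 3 -1 -2)² = 11/408, sgn -1
4πI² = N·(3j₀)²·(3jₘ)² = 11/17
I = -1·√(0.647059/4π) = -0.22691696

-0.226917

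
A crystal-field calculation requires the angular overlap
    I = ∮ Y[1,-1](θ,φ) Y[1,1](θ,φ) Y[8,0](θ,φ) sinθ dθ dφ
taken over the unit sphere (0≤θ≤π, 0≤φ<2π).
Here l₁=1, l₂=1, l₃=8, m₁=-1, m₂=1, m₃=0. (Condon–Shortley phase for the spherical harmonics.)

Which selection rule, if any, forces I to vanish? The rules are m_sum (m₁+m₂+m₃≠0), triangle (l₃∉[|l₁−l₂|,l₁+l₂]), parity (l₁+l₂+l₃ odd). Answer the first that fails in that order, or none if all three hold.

m₁+m₂+m₃ = -1 + 1 + 0 = 0  ✓
triangle: |1−1|=0 ≤ l₃=8 ≤ 1+1=2  ✗
parity: l₁+l₂+l₃ = 10 is even

triangle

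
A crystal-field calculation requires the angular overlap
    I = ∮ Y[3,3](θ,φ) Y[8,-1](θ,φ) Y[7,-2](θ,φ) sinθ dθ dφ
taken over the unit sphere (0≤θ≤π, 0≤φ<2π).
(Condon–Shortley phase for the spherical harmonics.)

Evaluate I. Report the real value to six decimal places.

0.148075

Rules hold: Σm=0, L=18 even, 5≤7≤11.
N = 7·17·15 = 1785
Δ = 4!·2!·12!/19! = 1/5290740
Racah Σ t=1..3: t=1:−1/7257600 t=2:+1/2073600 t=3:−1/7257600 = 1/4838400
⇒ 3j(3 8 7; 0 0 0)² = 252/20995, sgn -1
Racah Σ t=0..0: t=0:+1/29030400 = 1/29030400
⇒ 3j(3 8 7; 3 -1 -2)² = 54/4199, sgn -1
4πI² = N·(3j₀)²·(3jₘ)² = 285768/1037153
I = +1·√(0.275531/4π) = 0.14807456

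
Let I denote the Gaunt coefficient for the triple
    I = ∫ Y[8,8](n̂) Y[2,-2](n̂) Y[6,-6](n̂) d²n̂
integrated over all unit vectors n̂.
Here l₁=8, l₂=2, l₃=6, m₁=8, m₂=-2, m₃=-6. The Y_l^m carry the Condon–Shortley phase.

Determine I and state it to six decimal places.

0.362034

Rules hold: Σm=0, L=16 even, 6≤6≤10.
N = 17·5·13 = 1105
Δ = 4!·12!·0!/17! = 1/30940
Racah Σ t=2..2: t=2:+1/2073600 = 1/2073600
⇒ 3j(8 2 6; 0 0 0)² = 28/1105, sgn +1
Racah Σ t=0..0: t=0:+1/11496038400 = 1/11496038400
⇒ 3j(8 2 6; 8 -2 -6)² = 1/17, sgn +1
4πI² = N·(3j₀)²·(3jₘ)² = 28/17
I = +1·√(1.64706/4π) = 0.36203422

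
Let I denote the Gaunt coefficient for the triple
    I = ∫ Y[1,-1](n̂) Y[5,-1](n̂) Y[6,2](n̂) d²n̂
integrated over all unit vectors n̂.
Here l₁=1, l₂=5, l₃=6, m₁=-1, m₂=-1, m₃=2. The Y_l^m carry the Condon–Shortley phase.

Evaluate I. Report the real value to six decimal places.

m-sum 0 ✓  L=12 even ✓  4≤6≤6 ✓
Π(2lᵢ+1) = 3×11×13 = 429
triangle coeff Δ(1,5,6) = 1/858
Σ_t [0,0]: t=0:+1/14400 = 1/14400
(3j)²=6/143 [(1 5 6; 0 0 0)], sign=+1
Σ_t [0,0]: t=0:+1/34560 = 1/34560
(3j)²=14/429 [(1 5 6; -1 -1 2)], sign=+1
⇒ 4πI² = 84/143
I = (+1)√(84/143/(4π)) = 0.21620548

0.216205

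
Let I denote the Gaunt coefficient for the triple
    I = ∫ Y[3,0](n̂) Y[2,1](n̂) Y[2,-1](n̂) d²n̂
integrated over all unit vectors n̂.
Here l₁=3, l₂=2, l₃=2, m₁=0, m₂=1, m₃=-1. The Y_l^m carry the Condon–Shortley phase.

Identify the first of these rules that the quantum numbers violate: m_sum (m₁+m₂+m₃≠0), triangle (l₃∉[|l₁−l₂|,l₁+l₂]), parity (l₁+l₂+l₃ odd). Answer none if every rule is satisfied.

m₁+m₂+m₃ = 0 + 1 − 1 = 0  ✓
triangle: |3−2|=1 ≤ l₃=2 ≤ 3+2=5  ✓
parity: l₁+l₂+l₃ = 7 is odd  ✗

parity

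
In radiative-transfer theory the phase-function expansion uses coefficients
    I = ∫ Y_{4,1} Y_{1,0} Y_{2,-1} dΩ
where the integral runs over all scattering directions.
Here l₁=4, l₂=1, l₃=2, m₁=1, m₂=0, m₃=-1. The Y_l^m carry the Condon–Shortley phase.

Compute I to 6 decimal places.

l₃=2 ∉ [3,5] — triangle fails ⇒ I = 0

0.000000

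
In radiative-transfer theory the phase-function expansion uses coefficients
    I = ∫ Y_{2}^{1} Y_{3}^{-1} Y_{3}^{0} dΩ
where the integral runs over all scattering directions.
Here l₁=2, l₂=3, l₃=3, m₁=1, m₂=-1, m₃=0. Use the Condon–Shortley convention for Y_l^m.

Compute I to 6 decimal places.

Rules hold: Σm=0, L=8 even, 1≤3≤5.
N = 5·7·7 = 245
Δ = 2!·2!·4!/9! = 1/3780
Racah Σ t=0..2: t=0:+1/24 t=1:−1/4 t=2:+1/24 = -1/6
⇒ 3j(2 3 3; 0 0 0)² = 4/105, sgn +1
Racah Σ t=0..1: t=0:+1/8 t=1:−1/12 = 1/24
⇒ 3j(2 3 3; 1 -1 0)² = 1/210, sgn -1
4πI² = N·(3j₀)²·(3jₘ)² = 2/45
I = -1·√(0.0444444/4π) = -0.05947080

-0.059471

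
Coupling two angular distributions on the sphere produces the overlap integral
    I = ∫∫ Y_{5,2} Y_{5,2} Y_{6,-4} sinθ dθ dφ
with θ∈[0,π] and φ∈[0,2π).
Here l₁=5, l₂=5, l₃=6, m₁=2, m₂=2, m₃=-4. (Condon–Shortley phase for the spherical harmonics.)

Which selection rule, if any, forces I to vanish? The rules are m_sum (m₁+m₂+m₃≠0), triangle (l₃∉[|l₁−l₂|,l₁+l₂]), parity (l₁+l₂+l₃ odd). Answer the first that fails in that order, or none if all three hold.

none

azimuthal sum: 2 + 2 − 4 = 0  ✓
0 ≤ 6 ≤ 10 (triangle on l)  ✓
L = 5 + 5 + 6 = 16 (even)  ✓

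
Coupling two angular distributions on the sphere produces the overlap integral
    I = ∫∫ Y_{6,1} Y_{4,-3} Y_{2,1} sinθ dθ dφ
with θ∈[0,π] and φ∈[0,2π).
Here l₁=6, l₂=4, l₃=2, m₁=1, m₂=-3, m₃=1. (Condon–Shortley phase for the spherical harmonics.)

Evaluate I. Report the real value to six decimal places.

1 − 3 + 1 = -1 ≠ 0: azimuthal integral kills it; I = 0

0.000000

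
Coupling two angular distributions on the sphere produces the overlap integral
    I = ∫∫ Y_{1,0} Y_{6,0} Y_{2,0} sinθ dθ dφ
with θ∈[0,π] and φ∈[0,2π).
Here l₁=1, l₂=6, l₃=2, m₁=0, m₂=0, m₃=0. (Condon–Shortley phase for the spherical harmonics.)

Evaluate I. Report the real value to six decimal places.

0.000000

triangle: need 5≤l₃≤7, have 2; I=0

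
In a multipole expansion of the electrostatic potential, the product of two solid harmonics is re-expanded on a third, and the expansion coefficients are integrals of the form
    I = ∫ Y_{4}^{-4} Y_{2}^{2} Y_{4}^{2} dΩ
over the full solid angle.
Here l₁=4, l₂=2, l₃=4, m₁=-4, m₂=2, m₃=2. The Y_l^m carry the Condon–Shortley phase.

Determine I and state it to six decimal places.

m-sum 0 ✓  L=10 even ✓  2≤4≤6 ✓
Π(2lᵢ+1) = 9×5×9 = 405
triangle coeff Δ(4,2,4) = 1/13860
Σ_t [0,2]: t=0:+1/192 t=1:−1/36 t=2:+1/192 = -5/288
(3j)²=20/693 [(4 2 4; 0 0 0)], sign=-1
Σ_t [2,2]: t=2:+1/2880 = 1/2880
(3j)²=2/165 [(4 2 4; -4 2 2)], sign=+1
⇒ 4πI² = 120/847
I = (-1)√(120/847/(4π)) = -0.10618031

-0.106180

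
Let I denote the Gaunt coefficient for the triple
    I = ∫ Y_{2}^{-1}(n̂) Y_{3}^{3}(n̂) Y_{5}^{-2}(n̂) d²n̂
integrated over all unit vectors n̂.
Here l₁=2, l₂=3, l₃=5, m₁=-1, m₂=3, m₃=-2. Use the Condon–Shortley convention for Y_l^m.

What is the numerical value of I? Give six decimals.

0.063396

Checks pass: Σm=0; 10 even; l₃=5∈[1,5].
(2·2+1)(2·3+1)(2·5+1) = 385
Δ: 0! 4! 6! / 11! → 1/2310
sum: t=0:+1/144 = 1/144
3j²(2 3 5; 0 0 0) = Δ·Π!·Σ² = 10/231  (sign -1)
sum: t=0:+1/4320 = 1/4320
3j²(2 3 5; -1 3 -2) = Δ·Π!·Σ² = 1/330  (sign -1)
combine: 4πI² = 385·10/231·1/330 = 5/99
take √, sign +1: I = 0.06339609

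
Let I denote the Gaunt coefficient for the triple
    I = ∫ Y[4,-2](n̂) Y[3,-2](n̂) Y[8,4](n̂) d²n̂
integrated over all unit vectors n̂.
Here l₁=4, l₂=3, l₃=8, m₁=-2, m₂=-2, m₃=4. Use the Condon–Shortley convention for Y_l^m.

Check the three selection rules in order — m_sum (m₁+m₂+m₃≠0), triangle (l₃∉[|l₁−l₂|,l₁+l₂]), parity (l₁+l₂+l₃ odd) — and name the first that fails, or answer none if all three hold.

Σmᵢ = 0  ✓
l₃∈[|l₁−l₂|,l₁+l₂]=[1,7], have l₃=8  ✗
Σlᵢ = 15 ⇒ odd

triangle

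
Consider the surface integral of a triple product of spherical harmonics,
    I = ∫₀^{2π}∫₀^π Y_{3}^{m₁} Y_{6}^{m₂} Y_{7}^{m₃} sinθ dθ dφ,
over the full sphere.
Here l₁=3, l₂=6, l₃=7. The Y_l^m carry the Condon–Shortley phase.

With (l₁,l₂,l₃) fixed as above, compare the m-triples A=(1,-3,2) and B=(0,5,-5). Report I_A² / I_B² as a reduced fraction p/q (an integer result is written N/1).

Same 3,6,7: normalisation and zero-m 3j drop out of the ratio.
A: Δ: 2! 4! 10! / 17! → 1/2042040; sum: t=0:+1/241920 t=1:−1/483840 t=2:+1/17418240 = 37/17418240; 3j²(3 6 7; 1 -3 2) = Δ·Π!·Σ² = 1369/136136  (sign -1)
B: Δ: 2! 4! 10! / 17! → 1/2042040; sum: t=1:−1/14515200 t=2:+1/4354560 = 1/6220800; 3j²(3 6 7; 0 5 -5) = Δ·Π!·Σ² = 77/4420  (sign +1)
I_A²/I_B² = (1369/136136)/(77/4420) = 6845/11858

6845/11858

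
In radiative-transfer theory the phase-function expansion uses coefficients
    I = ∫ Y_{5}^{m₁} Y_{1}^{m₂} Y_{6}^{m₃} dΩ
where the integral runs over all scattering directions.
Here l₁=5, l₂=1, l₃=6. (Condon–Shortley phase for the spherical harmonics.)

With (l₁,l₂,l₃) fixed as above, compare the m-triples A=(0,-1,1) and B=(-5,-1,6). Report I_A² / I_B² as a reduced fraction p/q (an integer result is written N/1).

7/22

Shared (l₁,l₂,l₃)=(5,1,6): N and (l;000)² cancel in I_A²/I_B².
A: Δ = 0!·10!·2!/13! = 1/858; Racah Σ t=0..0: t=0:+1/28800 = 1/28800; ⇒ 3j(5 1 6; 0 -1 1)² = 7/286, sgn -1
B: Δ = 0!·10!·2!/13! = 1/858; Racah Σ t=0..0: t=0:+1/7257600 = 1/7257600; ⇒ 3j(5 1 6; -5 -1 6)² = 1/13, sgn +1
I_A²/I_B² = (7/286)/(1/13) = 7/22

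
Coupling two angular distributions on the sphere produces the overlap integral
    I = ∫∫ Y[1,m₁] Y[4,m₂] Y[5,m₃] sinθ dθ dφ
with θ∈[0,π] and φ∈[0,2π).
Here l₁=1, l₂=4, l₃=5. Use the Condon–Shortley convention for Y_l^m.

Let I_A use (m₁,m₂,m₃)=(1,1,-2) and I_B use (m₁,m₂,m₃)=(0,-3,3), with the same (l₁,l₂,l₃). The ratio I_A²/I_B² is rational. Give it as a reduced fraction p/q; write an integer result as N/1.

21/16

Shared (l₁,l₂,l₃)=(1,4,5): N and (l;000)² cancel in I_A²/I_B².
A: Δ = 0!·2!·8!/11! = 1/495; Racah Σ t=0..0: t=0:+1/1440 = 1/1440; ⇒ 3j(1 4 5; 1 1 -2)² = 7/165, sgn -1
B: Δ = 0!·2!·8!/11! = 1/495; Racah Σ t=0..0: t=0:+1/5040 = 1/5040; ⇒ 3j(1 4 5; 0 -3 3)² = 16/495, sgn +1
I_A²/I_B² = (7/165)/(16/495) = 21/16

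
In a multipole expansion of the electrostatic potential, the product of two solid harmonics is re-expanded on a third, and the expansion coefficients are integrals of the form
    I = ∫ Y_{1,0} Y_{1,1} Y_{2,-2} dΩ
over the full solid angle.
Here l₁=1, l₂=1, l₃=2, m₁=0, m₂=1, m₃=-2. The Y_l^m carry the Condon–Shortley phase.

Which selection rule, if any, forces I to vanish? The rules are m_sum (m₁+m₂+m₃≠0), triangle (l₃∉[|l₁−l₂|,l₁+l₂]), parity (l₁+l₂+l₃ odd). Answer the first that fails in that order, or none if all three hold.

Σmᵢ = -1  ✗
l₃∈[|l₁−l₂|,l₁+l₂]=[0,2], have l₃=2
Σlᵢ = 4 ⇒ even

m_sum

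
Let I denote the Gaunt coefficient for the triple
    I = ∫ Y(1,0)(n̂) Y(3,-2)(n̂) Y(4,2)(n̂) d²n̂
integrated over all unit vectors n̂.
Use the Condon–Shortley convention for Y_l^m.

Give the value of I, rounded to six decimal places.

Checks pass: Σm=0; 8 even; l₃=4∈[2,4].
(2·1+1)(2·3+1)(2·4+1) = 189
Δ: 0! 2! 6! / 9! → 1/252
sum: t=0:+1/36 = 1/36
3j²(1 3 4; 0 0 0) = Δ·Π!·Σ² = 4/63  (sign +1)
sum: t=0:+1/120 = 1/120
3j²(1 3 4; 0 -2 2) = Δ·Π!·Σ² = 1/21  (sign +1)
combine: 4πI² = 189·4/63·1/21 = 4/7
take √, sign +1: I = 0.21324362

0.213244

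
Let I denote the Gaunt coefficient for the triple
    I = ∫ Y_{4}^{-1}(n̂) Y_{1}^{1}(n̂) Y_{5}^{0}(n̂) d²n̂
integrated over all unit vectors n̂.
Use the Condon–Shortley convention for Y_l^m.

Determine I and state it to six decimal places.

Checks pass: Σm=0; 10 even; l₃=5∈[3,5].
(2·4+1)(2·1+1)(2·5+1) = 297
Δ: 0! 8! 2! / 11! → 1/495
sum: t=0:+1/576 = 1/576
3j²(4 1 5; 0 0 0) = Δ·Π!·Σ² = 5/99  (sign -1)
sum: t=0:+1/1440 = 1/1440
3j²(4 1 5; -1 1 0) = Δ·Π!·Σ² = 2/99  (sign -1)
combine: 4πI² = 297·5/99·2/99 = 10/33
take √, sign +1: I = 0.15528807

0.155288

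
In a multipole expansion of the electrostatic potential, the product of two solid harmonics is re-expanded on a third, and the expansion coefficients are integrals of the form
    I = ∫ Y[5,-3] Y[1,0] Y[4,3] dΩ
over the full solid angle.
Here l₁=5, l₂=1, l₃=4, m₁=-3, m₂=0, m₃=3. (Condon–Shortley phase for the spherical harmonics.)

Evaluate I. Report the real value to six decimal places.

Checks pass: Σm=0; 10 even; l₃=4∈[4,6].
(2·5+1)(2·1+1)(2·4+1) = 297
Δ: 2! 8! 0! / 11! → 1/495
sum: t=1:−1/576 = -1/576
3j²(5 1 4; 0 0 0) = Δ·Π!·Σ² = 5/99  (sign -1)
sum: t=1:−1/5040 = -1/5040
3j²(5 1 4; -3 0 3) = Δ·Π!·Σ² = 16/495  (sign +1)
combine: 4πI² = 297·5/99·16/495 = 16/33
take √, sign -1: I = -0.19642560

-0.196426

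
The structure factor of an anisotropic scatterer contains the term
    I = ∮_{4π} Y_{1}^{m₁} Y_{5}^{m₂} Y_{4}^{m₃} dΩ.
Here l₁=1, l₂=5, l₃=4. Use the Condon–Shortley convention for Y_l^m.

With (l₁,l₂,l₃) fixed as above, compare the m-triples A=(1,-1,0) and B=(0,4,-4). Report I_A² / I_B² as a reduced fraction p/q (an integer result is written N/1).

Shared (l₁,l₂,l₃)=(1,5,4): N and (l;000)² cancel in I_A²/I_B².
A: Δ = 2!·0!·8!/11! = 1/495; Racah Σ t=0..0: t=0:+1/1152 = 1/1152; ⇒ 3j(1 5 4; 1 -1 0)² = 1/33, sgn +1
B: Δ = 2!·0!·8!/11! = 1/495; Racah Σ t=1..1: t=1:−1/40320 = -1/40320; ⇒ 3j(1 5 4; 0 4 -4)² = 1/55, sgn -1
I_A²/I_B² = (1/33)/(1/55) = 5/3

5/3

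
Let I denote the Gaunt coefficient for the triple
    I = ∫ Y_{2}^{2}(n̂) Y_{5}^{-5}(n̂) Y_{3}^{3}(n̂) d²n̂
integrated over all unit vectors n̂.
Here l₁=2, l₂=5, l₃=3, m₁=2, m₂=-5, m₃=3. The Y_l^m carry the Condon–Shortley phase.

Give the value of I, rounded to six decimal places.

m-sum 0 ✓  L=10 even ✓  3≤3≤7 ✓
Π(2lᵢ+1) = 5×11×7 = 385
triangle coeff Δ(2,5,3) = 1/2310
Σ_t [2,2]: t=2:+1/144 = 1/144
(3j)²=10/231 [(2 5 3; 0 0 0)], sign=-1
Σ_t [0,0]: t=0:+1/17280 = 1/17280
(3j)²=1/11 [(2 5 3; 2 -5 3)], sign=+1
⇒ 4πI² = 50/33
I = (-1)√(50/33/(4π)) = -0.34723469

-0.347235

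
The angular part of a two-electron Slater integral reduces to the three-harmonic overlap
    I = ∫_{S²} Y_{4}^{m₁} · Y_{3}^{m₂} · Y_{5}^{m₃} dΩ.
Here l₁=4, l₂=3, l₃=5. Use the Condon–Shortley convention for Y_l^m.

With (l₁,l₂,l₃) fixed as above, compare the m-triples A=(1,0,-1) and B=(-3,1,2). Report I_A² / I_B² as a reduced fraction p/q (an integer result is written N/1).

1083/2401

Same 4,3,5: normalisation and zero-m 3j drop out of the ratio.
A: Δ: 2! 6! 4! / 13! → 1/180180; sum: t=0:+1/432 t=1:−1/192 t=2:+1/1440 = -19/8640; 3j²(4 3 5; 1 0 -1) = Δ·Π!·Σ² = 361/30030  (sign -1)
B: Δ: 2! 6! 4! / 13! → 1/180180; sum: t=1:−1/4320 t=2:+1/960 = 7/8640; 3j²(4 3 5; -3 1 2) = Δ·Π!·Σ² = 343/12870  (sign -1)
I_A²/I_B² = (361/30030)/(343/12870) = 1083/2401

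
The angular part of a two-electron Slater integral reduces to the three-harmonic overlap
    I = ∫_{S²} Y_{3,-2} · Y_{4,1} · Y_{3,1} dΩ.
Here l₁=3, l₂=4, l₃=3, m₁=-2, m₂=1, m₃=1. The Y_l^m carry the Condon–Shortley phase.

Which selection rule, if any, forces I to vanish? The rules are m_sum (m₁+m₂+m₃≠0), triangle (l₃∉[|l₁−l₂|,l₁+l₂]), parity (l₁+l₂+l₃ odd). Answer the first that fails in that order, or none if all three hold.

none

azimuthal sum: -2 + 1 + 1 = 0  ✓
1 ≤ 3 ≤ 7 (triangle on l)  ✓
L = 3 + 4 + 3 = 10 (even)  ✓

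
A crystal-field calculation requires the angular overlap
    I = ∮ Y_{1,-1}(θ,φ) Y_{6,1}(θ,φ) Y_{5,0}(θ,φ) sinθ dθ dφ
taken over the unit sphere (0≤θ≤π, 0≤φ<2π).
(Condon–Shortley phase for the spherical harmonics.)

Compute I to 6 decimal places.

m-sum 0 ✓  L=12 even ✓  5≤5≤7 ✓
Π(2lᵢ+1) = 3×13×11 = 429
triangle coeff Δ(1,6,5) = 1/858
Σ_t [1,1]: t=1:−1/14400 = -1/14400
(3j)²=6/143 [(1 6 5; 0 0 0)], sign=+1
Σ_t [2,2]: t=2:+1/28800 = 1/28800
(3j)²=7/286 [(1 6 5; -1 1 0)], sign=-1
⇒ 4πI² = 63/143
I = (-1)√(63/143/(4π)) = -0.18723944

-0.187239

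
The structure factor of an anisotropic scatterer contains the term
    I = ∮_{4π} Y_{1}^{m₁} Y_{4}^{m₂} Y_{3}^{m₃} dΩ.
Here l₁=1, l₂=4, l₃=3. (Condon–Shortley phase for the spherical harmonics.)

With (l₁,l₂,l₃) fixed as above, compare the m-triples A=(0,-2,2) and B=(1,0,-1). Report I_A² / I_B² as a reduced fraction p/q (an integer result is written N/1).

l's match ⇒ only the (l;m) 3-j factors differ between A and B.
A: triangle coeff Δ(1,4,3) = 1/252; Σ_t [1,1]: t=1:−1/120 = -1/120; (3j)²=1/21 [(1 4 3; 0 -2 2)], sign=+1
B: triangle coeff Δ(1,4,3) = 1/252; Σ_t [0,0]: t=0:+1/96 = 1/96; (3j)²=1/42 [(1 4 3; 1 0 -1)], sign=+1
I_A²/I_B² = (1/21)/(1/42) = 2/1

2/1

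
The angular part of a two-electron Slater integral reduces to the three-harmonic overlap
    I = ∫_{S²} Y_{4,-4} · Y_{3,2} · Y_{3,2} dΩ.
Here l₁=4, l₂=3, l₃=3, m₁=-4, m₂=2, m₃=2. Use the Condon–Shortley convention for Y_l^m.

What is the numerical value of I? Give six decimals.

0.214561

Checks pass: Σm=0; 10 even; l₃=3∈[1,7].
(2·4+1)(2·3+1)(2·3+1) = 441
Δ: 4! 4! 2! / 11! → 1/34650
sum: t=1:−1/72 t=2:+1/16 t=3:−1/72 = 5/144
3j²(4 3 3; 0 0 0) = Δ·Π!·Σ² = 2/77  (sign -1)
sum: t=4:+1/576 = 1/576
3j²(4 3 3; -4 2 2) = Δ·Π!·Σ² = 5/99  (sign -1)
combine: 4πI² = 441·2/77·5/99 = 70/121
take √, sign +1: I = 0.21456131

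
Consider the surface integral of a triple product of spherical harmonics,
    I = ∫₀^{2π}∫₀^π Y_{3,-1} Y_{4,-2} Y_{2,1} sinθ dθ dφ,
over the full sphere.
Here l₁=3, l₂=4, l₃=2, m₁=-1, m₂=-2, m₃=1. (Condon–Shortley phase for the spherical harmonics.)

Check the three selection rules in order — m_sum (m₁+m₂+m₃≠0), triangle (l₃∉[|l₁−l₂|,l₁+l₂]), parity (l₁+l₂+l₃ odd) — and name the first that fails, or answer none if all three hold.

m_sum

m₁+m₂+m₃ = -1 − 2 + 1 = -2  ✗
triangle: |3−4|=1 ≤ l₃=2 ≤ 3+4=7
parity: l₁+l₂+l₃ = 9 is odd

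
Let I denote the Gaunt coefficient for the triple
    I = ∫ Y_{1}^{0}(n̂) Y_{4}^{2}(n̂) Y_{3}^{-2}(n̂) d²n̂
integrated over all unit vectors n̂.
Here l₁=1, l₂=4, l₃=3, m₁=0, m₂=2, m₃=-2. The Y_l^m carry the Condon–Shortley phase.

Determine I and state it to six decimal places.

0.213244

m-sum 0 ✓  L=8 even ✓  3≤3≤5 ✓
Π(2lᵢ+1) = 3×9×7 = 189
triangle coeff Δ(1,4,3) = 1/252
Σ_t [1,1]: t=1:−1/36 = -1/36
(3j)²=4/63 [(1 4 3; 0 0 0)], sign=+1
Σ_t [1,1]: t=1:−1/120 = -1/120
(3j)²=1/21 [(1 4 3; 0 2 -2)], sign=+1
⇒ 4πI² = 4/7
I = (+1)√(4/7/(4π)) = 0.21324362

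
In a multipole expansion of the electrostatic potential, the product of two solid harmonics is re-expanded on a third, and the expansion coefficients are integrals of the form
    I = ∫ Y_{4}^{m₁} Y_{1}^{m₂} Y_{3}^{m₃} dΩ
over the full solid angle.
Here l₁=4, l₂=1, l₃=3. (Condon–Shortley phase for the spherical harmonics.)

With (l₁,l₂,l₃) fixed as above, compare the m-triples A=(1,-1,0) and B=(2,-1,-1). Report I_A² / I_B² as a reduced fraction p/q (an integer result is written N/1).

l's match ⇒ only the (l;m) 3-j factors differ between A and B.
A: triangle coeff Δ(4,1,3) = 1/252; Σ_t [0,0]: t=0:+1/72 = 1/72; (3j)²=5/126 [(4 1 3; 1 -1 0)], sign=-1
B: triangle coeff Δ(4,1,3) = 1/252; Σ_t [0,0]: t=0:+1/96 = 1/96; (3j)²=5/84 [(4 1 3; 2 -1 -1)], sign=+1
I_A²/I_B² = (5/126)/(5/84) = 2/3

2/3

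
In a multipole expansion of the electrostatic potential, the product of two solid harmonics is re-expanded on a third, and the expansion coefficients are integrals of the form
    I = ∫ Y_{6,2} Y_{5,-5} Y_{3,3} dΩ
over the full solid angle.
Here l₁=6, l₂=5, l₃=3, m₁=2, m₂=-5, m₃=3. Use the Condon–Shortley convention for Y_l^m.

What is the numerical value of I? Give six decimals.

-0.036034

m-sum 0 ✓  L=14 even ✓  1≤3≤11 ✓
Π(2lᵢ+1) = 13×11×7 = 1001
triangle coeff Δ(6,5,3) = 1/675675
Σ_t [3,5]: t=3:−1/8640 t=4:+1/2304 t=5:−1/8640 = 7/34560
(3j)²=7/429 [(6 5 3; 0 0 0)], sign=-1
Σ_t [0,0]: t=0:+1/1935360 = 1/1935360
(3j)²=1/1001 [(6 5 3; 2 -5 3)], sign=+1
⇒ 4πI² = 7/429
I = (-1)√(7/429/(4π)) = -0.03603425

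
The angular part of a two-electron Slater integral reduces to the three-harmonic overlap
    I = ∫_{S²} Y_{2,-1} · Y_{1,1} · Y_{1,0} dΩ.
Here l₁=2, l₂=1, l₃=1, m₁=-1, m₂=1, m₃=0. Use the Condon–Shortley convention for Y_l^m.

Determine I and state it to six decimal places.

m-sum 0 ✓  L=4 even ✓  1≤1≤3 ✓
Π(2lᵢ+1) = 5×3×3 = 45
triangle coeff Δ(2,1,1) = 1/30
Σ_t [1,1]: t=1:−1/1 = -1/1
(3j)²=2/15 [(2 1 1; 0 0 0)], sign=+1
Σ_t [2,2]: t=2:+1/2 = 1/2
(3j)²=1/10 [(2 1 1; -1 1 0)], sign=-1
⇒ 4πI² = 3/5
I = (-1)√(3/5/(4π)) = -0.21850969

-0.218510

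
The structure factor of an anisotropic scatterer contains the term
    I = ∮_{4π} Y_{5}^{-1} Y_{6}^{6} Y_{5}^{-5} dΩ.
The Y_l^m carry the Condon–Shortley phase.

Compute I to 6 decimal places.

Rules hold: Σm=0, L=16 even, 1≤5≤11.
N = 11·13·11 = 1573
Δ = 6!·4!·6!/17! = 1/28588560
Racah Σ t=1..5: t=1:−1/345600 t=2:+1/13824 t=3:−1/5184 t=4:+1/13824 t=5:−1/345600 = -7/129600
⇒ 3j(5 6 5; 0 0 0)² = 80/7293, sgn +1
Racah Σ t=6..6: t=6:+1/12441600 = 1/12441600
⇒ 3j(5 6 5; -1 6 -5)² = 3/442, sgn +1
4πI² = N·(3j₀)²·(3jₘ)² = 440/3757
I = +1·√(0.117115/4π) = 0.09653856

0.096539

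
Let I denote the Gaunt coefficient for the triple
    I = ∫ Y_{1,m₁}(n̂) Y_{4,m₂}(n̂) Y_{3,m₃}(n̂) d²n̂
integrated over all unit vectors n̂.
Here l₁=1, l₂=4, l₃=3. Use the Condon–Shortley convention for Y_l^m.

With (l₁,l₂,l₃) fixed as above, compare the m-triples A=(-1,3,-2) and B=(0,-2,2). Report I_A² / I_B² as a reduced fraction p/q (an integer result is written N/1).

Shared (l₁,l₂,l₃)=(1,4,3): N and (l;000)² cancel in I_A²/I_B².
A: Δ = 2!·0!·6!/9! = 1/252; Racah Σ t=2..2: t=2:+1/240 = 1/240; ⇒ 3j(1 4 3; -1 3 -2)² = 1/12, sgn -1
B: Δ = 2!·0!·6!/9! = 1/252; Racah Σ t=1..1: t=1:−1/120 = -1/120; ⇒ 3j(1 4 3; 0 -2 2)² = 1/21, sgn +1
I_A²/I_B² = (1/12)/(1/21) = 7/4

7/4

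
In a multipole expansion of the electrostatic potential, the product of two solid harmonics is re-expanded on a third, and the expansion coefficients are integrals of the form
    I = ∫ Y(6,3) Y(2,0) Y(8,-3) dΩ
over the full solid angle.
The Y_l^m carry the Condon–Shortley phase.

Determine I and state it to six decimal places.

m-sum 0 ✓  L=16 even ✓  4≤8≤8 ✓
Π(2lᵢ+1) = 13×5×17 = 1105
triangle coeff Δ(6,2,8) = 1/30940
Σ_t [0,0]: t=0:+1/2073600 = 1/2073600
(3j)²=28/1105 [(6 2 8; 0 0 0)], sign=+1
Σ_t [0,0]: t=0:+1/8709120 = 1/8709120
(3j)²=55/3094 [(6 2 8; 3 0 -3)], sign=-1
⇒ 4πI² = 110/221
I = (-1)√(110/221/(4π)) = -0.19901934

-0.199019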